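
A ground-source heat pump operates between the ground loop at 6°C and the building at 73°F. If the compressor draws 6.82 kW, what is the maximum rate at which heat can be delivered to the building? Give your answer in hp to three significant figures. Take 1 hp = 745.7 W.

In absolute terms T_C = 279.15 K and T_H = 295.93 K, so ΔT = 16.78 K.
COP_Carnot = T_H/ΔT = 295.93/16.78 = 17.64.
Q̇_max = COP_Carnot × Ẇ = 17.64 × 6.820 kW = 120.3 kW = 161.3 hp.

161 hp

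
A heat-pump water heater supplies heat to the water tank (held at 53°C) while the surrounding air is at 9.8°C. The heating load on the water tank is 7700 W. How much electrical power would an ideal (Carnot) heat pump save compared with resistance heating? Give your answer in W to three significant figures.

In absolute terms T_C = 282.95 K and T_H = 326.15 K, so ΔT = 43.20 K.
COP_Carnot = T_H/ΔT = 326.15/43.20 = 7.550.
Resistance heating needs Ẇ_res = Q̇_H = 7700 W; the reversible heat pump needs only Ẇ_hp = Q̇_H/COP = 1020 W.
Saving = 7700 − 1020 = 6680 W.

6680 W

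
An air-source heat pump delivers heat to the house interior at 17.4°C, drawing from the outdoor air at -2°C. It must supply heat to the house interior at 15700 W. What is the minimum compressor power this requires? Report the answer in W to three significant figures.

1050 W

In absolute terms T_C = 271.15 K and T_H = 290.55 K, so ΔT = 19.40 K.
COP_Carnot = T_H/ΔT = 290.55/19.40 = 14.98.
Ẇ_min = Q̇/COP_Carnot = 15700/14.98 = 1048 W.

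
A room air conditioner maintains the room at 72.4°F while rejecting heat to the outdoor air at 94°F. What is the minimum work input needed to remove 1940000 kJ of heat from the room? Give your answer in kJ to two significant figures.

In absolute terms T_C = 295.59 K and T_H = 307.59 K, so ΔT = 12.00 K.
The reversible limit is COP_R = T_C/ΔT = 24.63, so W_min = Q_C/COP = Q_C·ΔT/T_C.
W_min = 1940000 × 12.00/295.59 = 78760 kJ.

79000 kJ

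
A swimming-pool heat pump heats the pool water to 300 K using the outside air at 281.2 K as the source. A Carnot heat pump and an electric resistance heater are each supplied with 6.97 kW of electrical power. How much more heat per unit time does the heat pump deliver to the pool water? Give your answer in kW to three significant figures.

The reservoir spacing is ΔT = 300 − 281.2 = 18.80 K.
COP_Carnot = T_H/ΔT = 300.00/18.80 = 15.96.
The heat pump delivers Q̇_H = COP × Ẇ = 111.2 kW; the resistance heater delivers Ẇ = 6.970 kW.
Extra = (COP − 1)·Ẇ = 104.3 kW.

104 kW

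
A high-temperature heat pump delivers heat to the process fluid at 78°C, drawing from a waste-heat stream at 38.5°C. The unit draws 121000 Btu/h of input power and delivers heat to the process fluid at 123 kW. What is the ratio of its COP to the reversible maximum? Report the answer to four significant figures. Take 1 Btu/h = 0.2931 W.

0.3901

Converting, Q̇_H = 123.0 kW = 419700 Btu/h, so COP_actual = Q̇_H/Ẇ = 419700/121000 = 3.468.
In absolute terms T_C = 311.65 K and T_H = 351.15 K, so ΔT = 39.50 K.
COP_Carnot = T_H/ΔT = 351.15/39.50 = 8.890.
η_II = COP_actual/COP_Carnot = 3.468/8.890 = 0.3901.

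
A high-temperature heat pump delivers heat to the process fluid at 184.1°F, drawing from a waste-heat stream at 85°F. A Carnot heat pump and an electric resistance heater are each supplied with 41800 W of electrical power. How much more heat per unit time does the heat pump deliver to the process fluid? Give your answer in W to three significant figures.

In absolute terms T_C = 302.59 K and T_H = 357.65 K, so ΔT = 55.06 K.
COP_Carnot = T_H/ΔT = 357.65/55.06 = 6.496.
The heat pump delivers Q̇_H = COP × Ẇ = 271500 W; the resistance heater delivers Ẇ = 41800 W.
Extra = (COP − 1)·Ẇ = 229700 W.

230000 W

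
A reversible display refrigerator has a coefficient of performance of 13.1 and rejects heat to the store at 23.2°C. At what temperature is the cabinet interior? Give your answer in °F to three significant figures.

35.9 °F

For a Carnot refrigerator COP_R = T_C/(T_H − T_C), so T_C = COP·T_H/(1 + COP).
With T_H = 296.35 K, T_C = 13.1 × 296.35/14.10 = 275.33 K.
Converting, 275.33 K = 35.93°F.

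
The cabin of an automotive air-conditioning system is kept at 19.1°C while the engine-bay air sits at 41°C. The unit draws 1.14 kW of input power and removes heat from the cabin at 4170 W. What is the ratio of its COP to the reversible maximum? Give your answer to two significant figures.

Converting, Q̇_C = 4170 W = 4.170 kW, so COP_actual = Q̇_C/Ẇ = 4.170/1.140 = 3.658.
In absolute terms T_C = 292.25 K and T_H = 314.15 K, so ΔT = 21.90 K.
COP_Carnot = T_C/ΔT = 292.25/21.90 = 13.34.
η_II = COP_actual/COP_Carnot = 3.658/13.34 = 0.2741.

0.27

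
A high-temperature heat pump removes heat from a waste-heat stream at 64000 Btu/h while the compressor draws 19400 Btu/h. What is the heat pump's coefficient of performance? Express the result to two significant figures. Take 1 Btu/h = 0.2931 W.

The first law gives Q̇_H = Q̇_C + Ẇ, so the three rates are Q̇_C = 64000, Q̇_H = 83400, Ẇ = 19400 Btu/h.
COP_HP = Q̇_H/Ẇ = 83400/19400 = 4.299.

4.3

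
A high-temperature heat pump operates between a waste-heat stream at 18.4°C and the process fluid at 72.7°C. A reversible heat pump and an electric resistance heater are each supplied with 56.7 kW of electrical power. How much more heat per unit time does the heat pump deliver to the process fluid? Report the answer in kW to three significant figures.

In absolute terms T_C = 291.55 K and T_H = 345.85 K, so ΔT = 54.30 K.
COP_Carnot = T_H/ΔT = 345.85/54.30 = 6.369.
The heat pump delivers Q̇_H = COP × Ẇ = 361.1 kW; the resistance heater delivers Ẇ = 56.70 kW.
Extra = (COP − 1)·Ẇ = 304.4 kW.

304 kW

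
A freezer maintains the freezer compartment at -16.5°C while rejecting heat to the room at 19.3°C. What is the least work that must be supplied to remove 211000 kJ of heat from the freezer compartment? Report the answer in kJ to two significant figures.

29000 kJ

In absolute terms T_C = 256.65 K and T_H = 292.45 K, so ΔT = 35.80 K.
The reversible limit is COP_R = T_C/ΔT = 7.169, so W_min = Q_C/COP = Q_C·ΔT/T_C.
W_min = 211000 × 35.80/256.65 = 29430 kJ.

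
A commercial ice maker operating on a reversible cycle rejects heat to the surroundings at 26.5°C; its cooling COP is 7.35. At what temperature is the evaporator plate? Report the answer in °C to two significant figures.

-9.4 °C

For a Carnot refrigerator COP_R = T_C/(T_H − T_C), so T_C = COP·T_H/(1 + COP).
With T_H = 299.65 K, T_C = 7.35 × 299.65/8.350 = 263.76 K.
Converting, 263.76 K = -9.39°C.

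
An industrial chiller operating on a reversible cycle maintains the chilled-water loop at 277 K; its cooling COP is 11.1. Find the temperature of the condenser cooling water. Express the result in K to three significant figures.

302 K

COP_R = T_C/(T_H − T_C) gives T_H − T_C = T_C/COP.
With T_C = 277.00 K, T_H = 277.00 × (1 + 1/11.1) = 301.95 K.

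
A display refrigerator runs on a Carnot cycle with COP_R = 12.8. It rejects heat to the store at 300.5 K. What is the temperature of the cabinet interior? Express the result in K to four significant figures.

For a Carnot refrigerator COP_R = T_C/(T_H − T_C), so T_C = COP·T_H/(1 + COP).
With T_H = 300.50 K, T_C = 12.8 × 300.50/13.80 = 278.72 K.

278.7 K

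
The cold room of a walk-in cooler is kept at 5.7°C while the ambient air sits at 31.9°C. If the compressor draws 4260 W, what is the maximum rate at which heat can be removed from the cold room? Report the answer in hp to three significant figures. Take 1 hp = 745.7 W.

In absolute terms T_C = 278.85 K and T_H = 305.05 K, so ΔT = 26.20 K.
COP_Carnot = T_C/ΔT = 278.85/26.20 = 10.64.
Q̇_max = COP_Carnot × Ẇ = 10.64 × 4260 W = 45340 W = 60.80 hp.

60.8 hp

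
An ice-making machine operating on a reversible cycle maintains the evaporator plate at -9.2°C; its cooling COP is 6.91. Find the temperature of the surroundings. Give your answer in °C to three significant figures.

COP_R = T_C/(T_H − T_C) gives T_H − T_C = T_C/COP.
With T_C = 263.95 K, T_H = 263.95 × (1 + 1/6.91) = 302.15 K.
Converting, 302.15 K = 29.00°C.

29.0 °C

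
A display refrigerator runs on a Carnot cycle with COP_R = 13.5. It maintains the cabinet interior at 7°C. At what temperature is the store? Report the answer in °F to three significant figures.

COP_R = T_C/(T_H − T_C) gives T_H − T_C = T_C/COP.
With T_C = 280.15 K, T_H = 280.15 × (1 + 1/13.5) = 300.90 K.
Converting, 300.90 K = 81.95°F.

82.0 °F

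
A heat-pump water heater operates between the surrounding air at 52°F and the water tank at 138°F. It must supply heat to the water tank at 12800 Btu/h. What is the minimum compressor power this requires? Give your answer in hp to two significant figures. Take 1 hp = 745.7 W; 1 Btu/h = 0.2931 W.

In absolute terms T_C = 284.26 K and T_H = 332.04 K, so ΔT = 47.78 K.
COP_Carnot = T_H/ΔT = 332.04/47.78 = 6.950.
Ẇ_min = Q̇/COP_Carnot = 12800/6.950 = 1842 Btu/h = 0.7239 hp.

0.72 hp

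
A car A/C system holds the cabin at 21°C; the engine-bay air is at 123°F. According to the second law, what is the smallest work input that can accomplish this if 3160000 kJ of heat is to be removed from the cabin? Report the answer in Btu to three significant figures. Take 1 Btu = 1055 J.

In absolute terms T_C = 294.15 K and T_H = 323.71 K, so ΔT = 29.56 K.
The reversible limit is COP_R = T_C/ΔT = 9.952, so W_min = Q_C/COP = Q_C·ΔT/T_C.
W_min = 3160000 × 29.56/294.15 = 317500 kJ = 301000 Btu.

301000 Btu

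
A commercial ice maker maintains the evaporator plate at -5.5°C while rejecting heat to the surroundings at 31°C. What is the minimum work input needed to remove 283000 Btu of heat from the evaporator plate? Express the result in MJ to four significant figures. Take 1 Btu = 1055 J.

In absolute terms T_C = 267.65 K and T_H = 304.15 K, so ΔT = 36.50 K.
The reversible limit is COP_R = T_C/ΔT = 7.333, so W_min = Q_C/COP = Q_C·ΔT/T_C.
W_min = 283000 × 36.50/267.65 = 38590 Btu = 40.72 MJ.

40.72 MJ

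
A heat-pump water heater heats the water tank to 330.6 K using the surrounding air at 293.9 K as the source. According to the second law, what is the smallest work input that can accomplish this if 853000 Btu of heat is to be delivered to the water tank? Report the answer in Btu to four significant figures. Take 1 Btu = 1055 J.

94690 Btu

The reservoir spacing is ΔT = 330.6 − 293.9 = 36.70 K.
The reversible limit is COP_HP = T_H/ΔT = 9.008, so W_min = Q_H/COP = Q_H·ΔT/T_H.
W_min = 853000 × 36.70/330.60 = 94690 Btu.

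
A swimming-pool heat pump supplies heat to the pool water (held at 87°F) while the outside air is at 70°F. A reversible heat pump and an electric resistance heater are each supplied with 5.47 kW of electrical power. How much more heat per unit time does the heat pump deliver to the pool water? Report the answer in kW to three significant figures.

170 kW

In absolute terms T_C = 294.26 K and T_H = 303.71 K, so ΔT = 9.444 K.
COP_Carnot = T_H/ΔT = 303.71/9.444 = 32.16.
The heat pump delivers Q̇_H = COP × Ẇ = 175.9 kW; the resistance heater delivers Ẇ = 5.470 kW.
Extra = (COP − 1)·Ẇ = 170.4 kW.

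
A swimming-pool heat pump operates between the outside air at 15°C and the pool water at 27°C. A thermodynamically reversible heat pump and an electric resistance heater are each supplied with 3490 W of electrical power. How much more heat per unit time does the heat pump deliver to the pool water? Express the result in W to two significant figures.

84000 W

In absolute terms T_C = 288.15 K and T_H = 300.15 K, so ΔT = 12.00 K.
COP_Carnot = T_H/ΔT = 300.15/12.00 = 25.01.
The heat pump delivers Q̇_H = COP × Ẇ = 87290 W; the resistance heater delivers Ẇ = 3490 W.
Extra = (COP − 1)·Ẇ = 83800 W.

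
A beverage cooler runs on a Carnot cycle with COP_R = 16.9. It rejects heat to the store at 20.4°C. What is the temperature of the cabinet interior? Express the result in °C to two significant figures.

For a Carnot refrigerator COP_R = T_C/(T_H − T_C), so T_C = COP·T_H/(1 + COP).
With T_H = 293.55 K, T_C = 16.9 × 293.55/17.90 = 277.15 K.
Converting, 277.15 K = 4.00°C.

4.0 °C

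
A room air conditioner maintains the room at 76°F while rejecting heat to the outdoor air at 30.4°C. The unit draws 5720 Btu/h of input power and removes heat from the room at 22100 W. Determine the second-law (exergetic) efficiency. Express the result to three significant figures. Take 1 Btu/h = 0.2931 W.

Converting, Q̇_C = 22100 W = 75400 Btu/h, so COP_actual = Q̇_C/Ẇ = 75400/5720 = 13.18.
In absolute terms T_C = 297.59 K and T_H = 303.55 K, so ΔT = 5.956 K.
COP_Carnot = T_C/ΔT = 297.59/5.956 = 49.97.
η_II = COP_actual/COP_Carnot = 13.18/49.97 = 0.2638.

0.264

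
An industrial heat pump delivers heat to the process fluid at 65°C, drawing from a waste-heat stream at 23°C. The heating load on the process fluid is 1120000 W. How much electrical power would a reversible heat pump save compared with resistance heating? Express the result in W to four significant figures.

980900 W

In absolute terms T_C = 296.15 K and T_H = 338.15 K, so ΔT = 42.00 K.
COP_Carnot = T_H/ΔT = 338.15/42.00 = 8.051.
Resistance heating needs Ẇ_res = Q̇_H = 1120000 W; the reversible heat pump needs only Ẇ_hp = Q̇_H/COP = 139100 W.
Saving = 1120000 − 139100 = 980900 W.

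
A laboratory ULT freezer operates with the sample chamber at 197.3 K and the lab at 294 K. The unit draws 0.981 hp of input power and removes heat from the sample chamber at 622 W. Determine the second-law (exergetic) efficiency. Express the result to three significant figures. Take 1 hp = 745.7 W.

Converting, Q̇_C = 622.0 W = 0.8341 hp, so COP_actual = Q̇_C/Ẇ = 0.8341/0.9810 = 0.8503.
The reservoir spacing is ΔT = 294 − 197.3 = 96.70 K.
COP_Carnot = T_C/ΔT = 197.30/96.70 = 2.040.
η_II = COP_actual/COP_Carnot = 0.8503/2.040 = 0.4167.

0.417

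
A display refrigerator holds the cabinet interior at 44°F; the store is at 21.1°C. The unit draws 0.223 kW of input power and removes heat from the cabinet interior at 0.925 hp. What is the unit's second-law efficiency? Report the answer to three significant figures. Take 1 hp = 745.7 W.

0.160

Converting, Q̇_C = 0.9250 hp = 0.6898 kW, so COP_actual = Q̇_C/Ẇ = 0.6898/0.2230 = 3.093.
In absolute terms T_C = 279.82 K and T_H = 294.25 K, so ΔT = 14.43 K.
COP_Carnot = T_C/ΔT = 279.82/14.43 = 19.39.
η_II = COP_actual/COP_Carnot = 3.093/19.39 = 0.1595.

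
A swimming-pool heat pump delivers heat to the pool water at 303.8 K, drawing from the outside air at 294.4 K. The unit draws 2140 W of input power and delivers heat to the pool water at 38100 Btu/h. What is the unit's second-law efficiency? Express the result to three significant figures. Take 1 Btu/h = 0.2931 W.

Converting, Q̇_H = 38100 Btu/h = 11170 W, so COP_actual = Q̇_H/Ẇ = 11170/2140 = 5.218.
The reservoir spacing is ΔT = 303.8 − 294.4 = 9.400 K.
COP_Carnot = T_H/ΔT = 303.80/9.400 = 32.32.
η_II = COP_actual/COP_Carnot = 5.218/32.32 = 0.1615.

0.161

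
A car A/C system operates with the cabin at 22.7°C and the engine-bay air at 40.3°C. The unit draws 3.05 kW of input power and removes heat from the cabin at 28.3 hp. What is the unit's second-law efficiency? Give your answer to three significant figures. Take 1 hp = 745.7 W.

Converting, Q̇_C = 28.30 hp = 21.10 kW, so COP_actual = Q̇_C/Ẇ = 21.10/3.050 = 6.919.
In absolute terms T_C = 295.85 K and T_H = 313.45 K, so ΔT = 17.60 K.
COP_Carnot = T_C/ΔT = 295.85/17.60 = 16.81.
η_II = COP_actual/COP_Carnot = 6.919/16.81 = 0.4116.

0.412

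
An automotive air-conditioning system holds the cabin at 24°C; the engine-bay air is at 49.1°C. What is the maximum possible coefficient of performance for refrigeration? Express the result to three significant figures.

In absolute terms T_C = 297.15 K and T_H = 322.25 K, so ΔT = 25.10 K.
For a reversible cycle, COP_Carnot = T_C/ΔT = 297.15/25.10 = 11.84.

11.8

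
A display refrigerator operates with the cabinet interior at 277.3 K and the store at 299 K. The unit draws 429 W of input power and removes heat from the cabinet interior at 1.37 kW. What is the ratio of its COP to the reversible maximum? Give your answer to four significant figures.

Converting, Q̇_C = 1.370 kW = 1370 W, so COP_actual = Q̇_C/Ẇ = 1370/429.0 = 3.193.
The reservoir spacing is ΔT = 299 − 277.3 = 21.70 K.
COP_Carnot = T_C/ΔT = 277.30/21.70 = 12.78.
η_II = COP_actual/COP_Carnot = 3.193/12.78 = 0.2499.

0.2499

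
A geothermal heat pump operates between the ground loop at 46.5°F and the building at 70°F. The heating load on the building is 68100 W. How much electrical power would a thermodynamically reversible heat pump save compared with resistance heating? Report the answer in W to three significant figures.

In absolute terms T_C = 281.21 K and T_H = 294.26 K, so ΔT = 13.06 K.
COP_Carnot = T_H/ΔT = 294.26/13.06 = 22.54.
Resistance heating needs Ẇ_res = Q̇_H = 68100 W; the reversible heat pump needs only Ẇ_hp = Q̇_H/COP = 3021 W.
Saving = 68100 − 3021 = 65080 W.

65100 W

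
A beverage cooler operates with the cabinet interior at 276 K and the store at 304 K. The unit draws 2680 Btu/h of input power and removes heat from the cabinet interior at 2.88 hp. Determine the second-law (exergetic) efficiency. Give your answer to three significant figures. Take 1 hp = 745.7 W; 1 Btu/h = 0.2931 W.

Converting, Q̇_C = 2.880 hp = 7327 Btu/h, so COP_actual = Q̇_C/Ẇ = 7327/2680 = 2.734.
The reservoir spacing is ΔT = 304 − 276 = 28.00 K.
COP_Carnot = T_C/ΔT = 276.00/28.00 = 9.857.
η_II = COP_actual/COP_Carnot = 2.734/9.857 = 0.2774.

0.277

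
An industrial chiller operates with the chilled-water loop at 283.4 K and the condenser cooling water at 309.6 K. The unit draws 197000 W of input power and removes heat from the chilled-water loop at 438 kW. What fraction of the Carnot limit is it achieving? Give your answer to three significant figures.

0.206

Converting, Q̇_C = 438.0 kW = 438000 W, so COP_actual = Q̇_C/Ẇ = 438000/197000 = 2.223.
The reservoir spacing is ΔT = 309.6 − 283.4 = 26.20 K.
COP_Carnot = T_C/ΔT = 283.40/26.20 = 10.82.
η_II = COP_actual/COP_Carnot = 2.223/10.82 = 0.2055.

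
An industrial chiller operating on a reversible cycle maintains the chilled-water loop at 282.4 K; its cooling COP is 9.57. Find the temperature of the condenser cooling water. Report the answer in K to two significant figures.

COP_R = T_C/(T_H − T_C) gives T_H − T_C = T_C/COP.
With T_C = 282.40 K, T_H = 282.40 × (1 + 1/9.57) = 311.91 K.

310 K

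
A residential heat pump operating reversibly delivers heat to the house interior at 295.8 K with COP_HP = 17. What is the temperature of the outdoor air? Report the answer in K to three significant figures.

278 K

COP_HP = T_H/(T_H − T_C) gives T_H − T_C = T_H/COP.
With T_H = 295.80 K, T_C = 295.80 × (1 − 1/17) = 278.40 K.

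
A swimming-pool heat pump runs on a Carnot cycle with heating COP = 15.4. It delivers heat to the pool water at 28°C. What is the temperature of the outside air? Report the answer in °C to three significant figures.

COP_HP = T_H/(T_H − T_C) gives T_H − T_C = T_H/COP.
With T_H = 301.15 K, T_C = 301.15 × (1 − 1/15.4) = 281.59 K.
Converting, 281.59 K = 8.44°C.

8.44 °C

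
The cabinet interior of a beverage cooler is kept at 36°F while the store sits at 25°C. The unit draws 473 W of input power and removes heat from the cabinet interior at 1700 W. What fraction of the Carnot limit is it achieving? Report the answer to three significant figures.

0.297

COP_actual = Q̇_C/Ẇ = 1700/473.0 = 3.594.
In absolute terms T_C = 275.37 K and T_H = 298.15 K, so ΔT = 22.78 K.
COP_Carnot = T_C/ΔT = 275.37/22.78 = 12.09.
η_II = COP_actual/COP_Carnot = 3.594/12.09 = 0.2973.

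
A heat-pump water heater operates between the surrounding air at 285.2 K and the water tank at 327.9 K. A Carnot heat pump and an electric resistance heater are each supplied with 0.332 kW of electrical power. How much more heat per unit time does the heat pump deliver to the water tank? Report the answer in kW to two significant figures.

2.2 kW

The reservoir spacing is ΔT = 327.9 − 285.2 = 42.70 K.
COP_Carnot = T_H/ΔT = 327.90/42.70 = 7.679.
The heat pump delivers Q̇_H = COP × Ẇ = 2.549 kW; the resistance heater delivers Ẇ = 0.3320 kW.
Extra = (COP − 1)·Ẇ = 2.217 kW.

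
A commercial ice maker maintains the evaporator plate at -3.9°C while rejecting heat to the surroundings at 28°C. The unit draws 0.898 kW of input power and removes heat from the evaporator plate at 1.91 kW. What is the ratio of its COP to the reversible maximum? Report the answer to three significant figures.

0.252

COP_actual = Q̇_C/Ẇ = 1.910/0.8980 = 2.127.
In absolute terms T_C = 269.25 K and T_H = 301.15 K, so ΔT = 31.90 K.
COP_Carnot = T_C/ΔT = 269.25/31.90 = 8.440.
η_II = COP_actual/COP_Carnot = 2.127/8.440 = 0.2520.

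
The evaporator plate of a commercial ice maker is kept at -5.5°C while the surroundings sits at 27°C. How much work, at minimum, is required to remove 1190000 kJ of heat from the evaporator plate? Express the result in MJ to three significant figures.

In absolute terms T_C = 267.65 K and T_H = 300.15 K, so ΔT = 32.50 K.
The reversible limit is COP_R = T_C/ΔT = 8.235, so W_min = Q_C/COP = Q_C·ΔT/T_C.
W_min = 1190000 × 32.50/267.65 = 144500 kJ = 144.5 MJ.

144 MJ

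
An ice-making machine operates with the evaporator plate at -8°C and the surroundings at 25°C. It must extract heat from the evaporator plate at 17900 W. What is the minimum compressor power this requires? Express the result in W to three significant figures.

In absolute terms T_C = 265.15 K and T_H = 298.15 K, so ΔT = 33.00 K.
COP_Carnot = T_C/ΔT = 265.15/33.00 = 8.035.
Ẇ_min = Q̇/COP_Carnot = 17900/8.035 = 2228 W.

2230 W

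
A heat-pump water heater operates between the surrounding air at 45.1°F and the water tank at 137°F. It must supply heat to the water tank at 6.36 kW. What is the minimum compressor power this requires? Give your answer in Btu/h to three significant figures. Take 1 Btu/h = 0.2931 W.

3340 Btu/h

In absolute terms T_C = 280.43 K and T_H = 331.48 K, so ΔT = 51.06 K.
COP_Carnot = T_H/ΔT = 331.48/51.06 = 6.493.
Ẇ_min = Q̇/COP_Carnot = 6.360/6.493 = 0.9796 kW = 3342 Btu/h.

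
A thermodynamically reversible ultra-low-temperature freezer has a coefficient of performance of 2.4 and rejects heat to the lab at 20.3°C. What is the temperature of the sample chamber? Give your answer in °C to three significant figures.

-66.0 °C

For a Carnot refrigerator COP_R = T_C/(T_H − T_C), so T_C = COP·T_H/(1 + COP).
With T_H = 293.45 K, T_C = 2.4 × 293.45/3.400 = 207.14 K.
Converting, 207.14 K = -66.01°C.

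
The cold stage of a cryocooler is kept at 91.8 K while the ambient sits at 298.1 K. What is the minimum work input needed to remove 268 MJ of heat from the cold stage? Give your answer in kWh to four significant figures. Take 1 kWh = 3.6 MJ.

The reservoir spacing is ΔT = 298.1 − 91.8 = 206.3 K.
The reversible limit is COP_R = T_C/ΔT = 0.4450, so W_min = Q_C/COP = Q_C·ΔT/T_C.
W_min = 268.0 × 206.3/91.80 = 602.3 MJ = 167.3 kWh.

167.3 kWh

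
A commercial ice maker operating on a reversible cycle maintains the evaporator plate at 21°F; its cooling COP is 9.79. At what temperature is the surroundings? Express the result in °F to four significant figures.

COP_R = T_C/(T_H − T_C) gives T_H − T_C = T_C/COP.
With T_C = 267.04 K, T_H = 267.04 × (1 + 1/9.79) = 294.32 K.
Converting, 294.32 K = 70.10°F.

70.10 °F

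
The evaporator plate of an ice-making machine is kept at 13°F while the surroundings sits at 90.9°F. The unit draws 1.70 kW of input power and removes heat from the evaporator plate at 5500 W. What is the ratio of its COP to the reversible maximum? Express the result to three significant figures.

0.533

Converting, Q̇_C = 5500 W = 5.500 kW, so COP_actual = Q̇_C/Ẇ = 5.500/1.700 = 3.235.
In absolute terms T_C = 262.59 K and T_H = 305.87 K, so ΔT = 43.28 K.
COP_Carnot = T_C/ΔT = 262.59/43.28 = 6.068.
η_II = COP_actual/COP_Carnot = 3.235/6.068 = 0.5332.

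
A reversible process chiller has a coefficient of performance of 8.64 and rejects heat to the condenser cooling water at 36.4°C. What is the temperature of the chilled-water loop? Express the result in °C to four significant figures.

For a Carnot refrigerator COP_R = T_C/(T_H − T_C), so T_C = COP·T_H/(1 + COP).
With T_H = 309.55 K, T_C = 8.64 × 309.55/9.640 = 277.44 K.
Converting, 277.44 K = 4.29°C.

4.289 °C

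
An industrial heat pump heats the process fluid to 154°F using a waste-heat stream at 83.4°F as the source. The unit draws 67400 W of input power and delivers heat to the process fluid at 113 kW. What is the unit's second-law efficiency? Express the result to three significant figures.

Converting, Q̇_H = 113.0 kW = 113000 W, so COP_actual = Q̇_H/Ẇ = 113000/67400 = 1.677.
In absolute terms T_C = 301.71 K and T_H = 340.93 K, so ΔT = 39.22 K.
COP_Carnot = T_H/ΔT = 340.93/39.22 = 8.692.
η_II = COP_actual/COP_Carnot = 1.677/8.692 = 0.1929.

0.193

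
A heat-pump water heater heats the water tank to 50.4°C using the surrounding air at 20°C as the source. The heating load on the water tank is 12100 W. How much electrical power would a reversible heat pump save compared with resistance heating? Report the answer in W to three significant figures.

In absolute terms T_C = 293.15 K and T_H = 323.55 K, so ΔT = 30.40 K.
COP_Carnot = T_H/ΔT = 323.55/30.40 = 10.64.
Resistance heating needs Ẇ_res = Q̇_H = 12100 W; the reversible heat pump needs only Ẇ_hp = Q̇_H/COP = 1137 W.
Saving = 12100 − 1137 = 10960 W.

11000 W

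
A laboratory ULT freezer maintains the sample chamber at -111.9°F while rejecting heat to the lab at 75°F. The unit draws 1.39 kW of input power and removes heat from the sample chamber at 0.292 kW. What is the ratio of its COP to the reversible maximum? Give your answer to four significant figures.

COP_actual = Q̇_C/Ẇ = 0.2920/1.390 = 0.2101.
In absolute terms T_C = 193.21 K and T_H = 297.04 K, so ΔT = 103.8 K.
COP_Carnot = T_C/ΔT = 193.21/103.8 = 1.861.
η_II = COP_actual/COP_Carnot = 0.2101/1.861 = 0.1129.

0.1129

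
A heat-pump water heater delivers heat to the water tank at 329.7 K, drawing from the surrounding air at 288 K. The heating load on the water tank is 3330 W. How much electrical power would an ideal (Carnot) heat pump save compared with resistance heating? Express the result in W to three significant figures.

The reservoir spacing is ΔT = 329.7 − 288 = 41.70 K.
COP_Carnot = T_H/ΔT = 329.70/41.70 = 7.906.
Resistance heating needs Ẇ_res = Q̇_H = 3330 W; the reversible heat pump needs only Ẇ_hp = Q̇_H/COP = 421.2 W.
Saving = 3330 − 421.2 = 2909 W.

2910 W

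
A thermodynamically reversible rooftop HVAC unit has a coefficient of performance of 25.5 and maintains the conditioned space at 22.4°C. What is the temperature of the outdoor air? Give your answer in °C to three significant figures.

COP_R = T_C/(T_H − T_C) gives T_H − T_C = T_C/COP.
With T_C = 295.55 K, T_H = 295.55 × (1 + 1/25.5) = 307.14 K.
Converting, 307.14 K = 33.99°C.

34.0 °C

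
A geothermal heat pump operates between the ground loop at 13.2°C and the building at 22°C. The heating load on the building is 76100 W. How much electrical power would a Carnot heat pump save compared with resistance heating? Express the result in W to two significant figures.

74000 W

In absolute terms T_C = 286.35 K and T_H = 295.15 K, so ΔT = 8.800 K.
COP_Carnot = T_H/ΔT = 295.15/8.800 = 33.54.
Resistance heating needs Ẇ_res = Q̇_H = 76100 W; the reversible heat pump needs only Ẇ_hp = Q̇_H/COP = 2269 W.
Saving = 76100 − 2269 = 73830 W.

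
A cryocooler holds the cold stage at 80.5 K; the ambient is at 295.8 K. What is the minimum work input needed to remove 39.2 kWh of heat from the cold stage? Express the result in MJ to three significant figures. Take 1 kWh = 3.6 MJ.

377 MJ

The reservoir spacing is ΔT = 295.8 − 80.5 = 215.3 K.
The reversible limit is COP_R = T_C/ΔT = 0.3739, so W_min = Q_C/COP = Q_C·ΔT/T_C.
W_min = 39.20 × 215.3/80.50 = 104.8 kWh = 377.4 MJ.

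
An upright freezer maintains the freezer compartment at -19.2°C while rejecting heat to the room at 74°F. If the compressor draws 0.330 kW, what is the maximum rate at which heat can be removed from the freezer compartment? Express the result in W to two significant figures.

In absolute terms T_C = 253.95 K and T_H = 296.48 K, so ΔT = 42.53 K.
COP_Carnot = T_C/ΔT = 253.95/42.53 = 5.971.
Q̇_max = COP_Carnot × Ẇ = 5.971 × 0.3300 kW = 1.970 kW = 1970 W.

2000 W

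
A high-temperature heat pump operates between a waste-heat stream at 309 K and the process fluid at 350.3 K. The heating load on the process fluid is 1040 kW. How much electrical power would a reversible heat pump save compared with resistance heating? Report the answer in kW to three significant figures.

The reservoir spacing is ΔT = 350.3 − 309 = 41.30 K.
COP_Carnot = T_H/ΔT = 350.30/41.30 = 8.482.
Resistance heating needs Ẇ_res = Q̇_H = 1040 kW; the reversible heat pump needs only Ẇ_hp = Q̇_H/COP = 122.6 kW.
Saving = 1040 − 122.6 = 917.4 kW.

917 kW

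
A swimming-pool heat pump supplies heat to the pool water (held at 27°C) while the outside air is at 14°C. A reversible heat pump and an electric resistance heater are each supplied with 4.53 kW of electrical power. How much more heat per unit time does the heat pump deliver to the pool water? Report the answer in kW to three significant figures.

In absolute terms T_C = 287.15 K and T_H = 300.15 K, so ΔT = 13.00 K.
COP_Carnot = T_H/ΔT = 300.15/13.00 = 23.09.
The heat pump delivers Q̇_H = COP × Ẇ = 104.6 kW; the resistance heater delivers Ẇ = 4.530 kW.
Extra = (COP − 1)·Ẇ = 100.1 kW.

100 kW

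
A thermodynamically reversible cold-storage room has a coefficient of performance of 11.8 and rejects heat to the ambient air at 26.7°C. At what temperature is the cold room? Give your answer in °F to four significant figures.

37.89 °F

For a Carnot refrigerator COP_R = T_C/(T_H − T_C), so T_C = COP·T_H/(1 + COP).
With T_H = 299.85 K, T_C = 11.8 × 299.85/12.80 = 276.42 K.
Converting, 276.42 K = 37.89°F.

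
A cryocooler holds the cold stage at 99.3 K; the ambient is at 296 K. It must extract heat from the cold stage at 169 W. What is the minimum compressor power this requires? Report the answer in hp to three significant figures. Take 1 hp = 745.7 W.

The reservoir spacing is ΔT = 296 − 99.3 = 196.7 K.
COP_Carnot = T_C/ΔT = 99.30/196.7 = 0.5048.
Ẇ_min = Q̇/COP_Carnot = 169.0/0.5048 = 334.8 W = 0.4489 hp.

0.449 hp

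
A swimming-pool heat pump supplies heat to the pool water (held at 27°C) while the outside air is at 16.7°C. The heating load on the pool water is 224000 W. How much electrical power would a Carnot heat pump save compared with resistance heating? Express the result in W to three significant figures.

216000 W

In absolute terms T_C = 289.85 K and T_H = 300.15 K, so ΔT = 10.30 K.
COP_Carnot = T_H/ΔT = 300.15/10.30 = 29.14.
Resistance heating needs Ẇ_res = Q̇_H = 224000 W; the reversible heat pump needs only Ẇ_hp = Q̇_H/COP = 7687 W.
Saving = 224000 − 7687 = 216300 W.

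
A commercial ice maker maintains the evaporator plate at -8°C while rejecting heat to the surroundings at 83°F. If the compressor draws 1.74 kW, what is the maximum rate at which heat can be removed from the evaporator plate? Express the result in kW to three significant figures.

In absolute terms T_C = 265.15 K and T_H = 301.48 K, so ΔT = 36.33 K.
COP_Carnot = T_C/ΔT = 265.15/36.33 = 7.298.
Q̇_max = COP_Carnot × Ẇ = 7.298 × 1.740 kW = 12.70 kW.

12.7 kW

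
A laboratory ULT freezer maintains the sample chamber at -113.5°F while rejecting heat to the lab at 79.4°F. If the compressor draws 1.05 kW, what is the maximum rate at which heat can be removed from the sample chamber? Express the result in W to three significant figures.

1880 W

In absolute terms T_C = 192.32 K and T_H = 299.48 K, so ΔT = 107.2 K.
COP_Carnot = T_C/ΔT = 192.32/107.2 = 1.795.
Q̇_max = COP_Carnot × Ẇ = 1.795 × 1.050 kW = 1.884 kW = 1884 W.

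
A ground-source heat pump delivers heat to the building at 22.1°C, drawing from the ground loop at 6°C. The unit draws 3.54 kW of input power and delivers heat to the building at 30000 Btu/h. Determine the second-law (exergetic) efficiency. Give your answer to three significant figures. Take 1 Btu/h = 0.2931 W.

Converting, Q̇_H = 30000 Btu/h = 8.793 kW, so COP_actual = Q̇_H/Ẇ = 8.793/3.540 = 2.484.
In absolute terms T_C = 279.15 K and T_H = 295.25 K, so ΔT = 16.10 K.
COP_Carnot = T_H/ΔT = 295.25/16.10 = 18.34.
η_II = COP_actual/COP_Carnot = 2.484/18.34 = 0.1354.

0.135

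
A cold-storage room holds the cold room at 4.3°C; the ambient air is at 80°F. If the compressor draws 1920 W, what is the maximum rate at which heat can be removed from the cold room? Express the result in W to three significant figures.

In absolute terms T_C = 277.45 K and T_H = 299.82 K, so ΔT = 22.37 K.
COP_Carnot = T_C/ΔT = 277.45/22.37 = 12.40.
Q̇_max = COP_Carnot × Ẇ = 12.40 × 1920 W = 23820 W.

23800 W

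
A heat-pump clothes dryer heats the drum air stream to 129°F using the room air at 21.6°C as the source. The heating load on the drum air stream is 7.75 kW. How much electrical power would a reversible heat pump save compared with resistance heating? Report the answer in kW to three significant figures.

In absolute terms T_C = 294.75 K and T_H = 327.04 K, so ΔT = 32.29 K.
COP_Carnot = T_H/ΔT = 327.04/32.29 = 10.13.
Resistance heating needs Ẇ_res = Q̇_H = 7.750 kW; the reversible heat pump needs only Ẇ_hp = Q̇_H/COP = 0.7652 kW.
Saving = 7.750 − 0.7652 = 6.985 kW.

6.98 kW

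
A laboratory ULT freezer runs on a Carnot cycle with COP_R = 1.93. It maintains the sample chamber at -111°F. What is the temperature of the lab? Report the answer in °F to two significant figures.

COP_R = T_C/(T_H − T_C) gives T_H − T_C = T_C/COP.
With T_C = 193.71 K, T_H = 193.71 × (1 + 1/1.93) = 294.07 K.
Converting, 294.07 K = 69.66°F.

70 °F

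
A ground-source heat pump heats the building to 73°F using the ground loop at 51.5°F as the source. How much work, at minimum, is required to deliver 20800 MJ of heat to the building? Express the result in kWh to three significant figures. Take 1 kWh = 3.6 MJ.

233 kWh

In absolute terms T_C = 283.98 K and T_H = 295.93 K, so ΔT = 11.94 K.
The reversible limit is COP_HP = T_H/ΔT = 24.78, so W_min = Q_H/COP = Q_H·ΔT/T_H.
W_min = 20800 × 11.94/295.93 = 839.5 MJ = 233.2 kWh.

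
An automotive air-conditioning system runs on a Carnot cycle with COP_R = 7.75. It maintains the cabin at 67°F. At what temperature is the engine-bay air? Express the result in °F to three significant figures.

COP_R = T_C/(T_H − T_C) gives T_H − T_C = T_C/COP.
With T_C = 292.59 K, T_H = 292.59 × (1 + 1/7.75) = 330.35 K.
Converting, 330.35 K = 134.96°F.

135 °F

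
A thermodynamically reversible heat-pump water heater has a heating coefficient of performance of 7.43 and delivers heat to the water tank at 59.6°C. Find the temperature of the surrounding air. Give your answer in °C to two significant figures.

15 °C

COP_HP = T_H/(T_H − T_C) gives T_H − T_C = T_H/COP.
With T_H = 332.75 K, T_C = 332.75 × (1 − 1/7.43) = 287.97 K.
Converting, 287.97 K = 14.82°C.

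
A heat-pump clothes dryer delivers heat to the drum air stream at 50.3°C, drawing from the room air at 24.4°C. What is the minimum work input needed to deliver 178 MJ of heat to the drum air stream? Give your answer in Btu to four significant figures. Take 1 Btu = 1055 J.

13510 Btu

In absolute terms T_C = 297.55 K and T_H = 323.45 K, so ΔT = 25.90 K.
The reversible limit is COP_HP = T_H/ΔT = 12.49, so W_min = Q_H/COP = Q_H·ΔT/T_H.
W_min = 178.0 × 25.90/323.45 = 14.25 MJ = 13510 Btu.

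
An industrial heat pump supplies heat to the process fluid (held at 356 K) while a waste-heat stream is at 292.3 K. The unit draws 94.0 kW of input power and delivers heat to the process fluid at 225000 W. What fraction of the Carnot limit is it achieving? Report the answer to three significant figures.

0.428

Converting, Q̇_H = 225000 W = 225.0 kW, so COP_actual = Q̇_H/Ẇ = 225.0/94.00 = 2.394.
The reservoir spacing is ΔT = 356 − 292.3 = 63.70 K.
COP_Carnot = T_H/ΔT = 356.00/63.70 = 5.589.
η_II = COP_actual/COP_Carnot = 2.394/5.589 = 0.4283.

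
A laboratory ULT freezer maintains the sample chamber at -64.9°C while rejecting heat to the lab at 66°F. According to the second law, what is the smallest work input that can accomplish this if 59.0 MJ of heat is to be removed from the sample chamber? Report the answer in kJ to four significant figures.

In absolute terms T_C = 208.25 K and T_H = 292.04 K, so ΔT = 83.79 K.
The reversible limit is COP_R = T_C/ΔT = 2.485, so W_min = Q_C/COP = Q_C·ΔT/T_C.
W_min = 59.00 × 83.79/208.25 = 23.74 MJ = 23740 kJ.

23740 kJ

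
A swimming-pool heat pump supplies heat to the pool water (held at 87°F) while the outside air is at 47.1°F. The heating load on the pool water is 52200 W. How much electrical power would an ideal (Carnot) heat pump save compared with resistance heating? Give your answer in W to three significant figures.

In absolute terms T_C = 281.54 K and T_H = 303.71 K, so ΔT = 22.17 K.
COP_Carnot = T_H/ΔT = 303.71/22.17 = 13.70.
Resistance heating needs Ẇ_res = Q̇_H = 52200 W; the reversible heat pump needs only Ẇ_hp = Q̇_H/COP = 3810 W.
Saving = 52200 − 3810 = 48390 W.

48400 W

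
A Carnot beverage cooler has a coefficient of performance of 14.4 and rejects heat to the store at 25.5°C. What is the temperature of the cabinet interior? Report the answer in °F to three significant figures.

For a Carnot refrigerator COP_R = T_C/(T_H − T_C), so T_C = COP·T_H/(1 + COP).
With T_H = 298.65 K, T_C = 14.4 × 298.65/15.40 = 279.26 K.
Converting, 279.26 K = 42.99°F.

43.0 °F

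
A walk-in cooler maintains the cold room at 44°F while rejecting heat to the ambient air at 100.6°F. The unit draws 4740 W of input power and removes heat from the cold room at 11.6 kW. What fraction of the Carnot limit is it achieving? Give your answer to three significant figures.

Converting, Q̇_C = 11.60 kW = 11600 W, so COP_actual = Q̇_C/Ẇ = 11600/4740 = 2.447.
In absolute terms T_C = 279.82 K and T_H = 311.26 K, so ΔT = 31.44 K.
COP_Carnot = T_C/ΔT = 279.82/31.44 = 8.899.
η_II = COP_actual/COP_Carnot = 2.447/8.899 = 0.2750.

0.275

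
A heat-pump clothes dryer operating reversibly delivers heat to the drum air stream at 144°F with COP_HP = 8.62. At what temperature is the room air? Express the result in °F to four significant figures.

73.97 °F

COP_HP = T_H/(T_H − T_C) gives T_H − T_C = T_H/COP.
With T_H = 335.37 K, T_C = 335.37 × (1 − 1/8.62) = 296.47 K.
Converting, 296.47 K = 73.97°F.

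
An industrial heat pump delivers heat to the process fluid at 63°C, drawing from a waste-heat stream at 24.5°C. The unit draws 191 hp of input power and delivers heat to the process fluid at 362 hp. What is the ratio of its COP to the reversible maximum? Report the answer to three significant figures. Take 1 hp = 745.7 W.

COP_actual = Q̇_H/Ẇ = 362.0/191.0 = 1.895.
In absolute terms T_C = 297.65 K and T_H = 336.15 K, so ΔT = 38.50 K.
COP_Carnot = T_H/ΔT = 336.15/38.50 = 8.731.
η_II = COP_actual/COP_Carnot = 1.895/8.731 = 0.2171.

0.217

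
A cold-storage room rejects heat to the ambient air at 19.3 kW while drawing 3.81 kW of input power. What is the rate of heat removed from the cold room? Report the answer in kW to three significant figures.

For a cyclic device the first law requires Q̇_H = Q̇_C + Ẇ.
Q̇_C = Q̇_H − Ẇ = 15.49 kW.

15.5 kW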